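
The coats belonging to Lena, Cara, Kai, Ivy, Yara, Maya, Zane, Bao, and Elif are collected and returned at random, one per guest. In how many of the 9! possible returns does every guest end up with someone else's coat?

133496

Count assignments avoiding every fixed point. For any j of the 9 guests fixed to their own coat, the other 9−j can be arranged in (9−j)! ways.
By inclusion–exclusion this is Σ_{j=0}^{9} (−1)^j C(9,j)·(9−j)!.
Computing: 362880 − 362880 + 181440 − 60480 + 15120 − 3024 + 504 − 72 + 9 − 1 = 133496.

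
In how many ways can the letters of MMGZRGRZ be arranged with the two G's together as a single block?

Treat the 2 copies of G as a single block. The multiset to arrange is then {GG, M, M, R, R, Z, Z}, 7 items in all.
That gives (7)!/(2!·2!·2!) = 630 arrangements.

630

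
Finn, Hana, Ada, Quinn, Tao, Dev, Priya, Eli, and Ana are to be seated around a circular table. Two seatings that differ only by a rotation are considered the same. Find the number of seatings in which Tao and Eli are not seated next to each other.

30240

All circular seatings of 9 people number (8)! = 40320.
Those with Tao next to Eli: fuse the pair into one unit and seat 8 units around a circle — 2·(7)! = 10080.
Subtracting, 40320 − 10080 = 30240.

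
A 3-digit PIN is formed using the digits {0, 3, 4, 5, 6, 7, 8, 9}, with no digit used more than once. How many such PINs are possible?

336

Choose and order 3 of the 8 symbols: the first digit has 8 options, the next 7, then 6.
8 × 7 × 6 = 336.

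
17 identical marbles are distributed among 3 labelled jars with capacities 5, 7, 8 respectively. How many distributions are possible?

10

Without the upper bounds there are C(19,2) = 171 ways to split 17 among 3 jars.
Subtract solutions that violate a single cap (substitute x_i' = x_i − (cap_i+1)): x_1 ≥ 6 gives C(13,2) = 78; x_2 ≥ 8 gives C(11,2) = 55; x_3 ≥ 9 gives C(10,2) = 45. Together 178.
Add back pairs where two caps are both exceeded: 10 + 6 + 1 = 17.
By inclusion–exclusion the count is 171 − 178 + 17 = 10.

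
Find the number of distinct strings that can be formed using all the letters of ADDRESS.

Letter multiplicities in ADDRESS: A×1, D×2, E×1, R×1, S×2.
The number of distinct arrangements is 7!/(2!·2!) = 5040/4 = 1260.

1260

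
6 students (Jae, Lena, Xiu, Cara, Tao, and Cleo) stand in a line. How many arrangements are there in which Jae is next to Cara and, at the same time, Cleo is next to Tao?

96

Treat {Jae,Cara} as one block (2 orders) and {Cleo,Tao} as another (2 orders).
That leaves 4 units to arrange: 2 × 2 × 4! = 4 × 24 = 96.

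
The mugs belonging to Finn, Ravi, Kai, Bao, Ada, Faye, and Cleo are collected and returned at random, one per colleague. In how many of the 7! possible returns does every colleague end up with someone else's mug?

1854

Let Aᵢ be the assignments in which colleague i gets their own mug. We want the size of the complement of A₁∪…∪A_7.
By inclusion–exclusion this is Σ_{j=0}^{7} (−1)^j C(7,j)·(7−j)!.
Computing: 5040 − 5040 + 2520 − 840 + 210 − 42 + 7 − 1 = 1854.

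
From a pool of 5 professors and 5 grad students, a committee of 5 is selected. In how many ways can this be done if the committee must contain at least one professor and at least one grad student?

Total 5-person selections from all 10: C(10,5) = 252.
Selections missing a whole group: no professors → C(5,5) = 1; no grad students → C(5,5) = 1.
Both groups omitted at once is impossible, so 252 − 2 = 250.

250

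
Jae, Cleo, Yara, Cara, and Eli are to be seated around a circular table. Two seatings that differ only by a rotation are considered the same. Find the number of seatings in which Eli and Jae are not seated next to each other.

All circular seatings of 5 people number (4)! = 24.
Seatings with Eli beside Jae: treat them as a block with 2 internal orders, giving 2 × (3)! = 12.
Subtracting, 24 − 12 = 12.

12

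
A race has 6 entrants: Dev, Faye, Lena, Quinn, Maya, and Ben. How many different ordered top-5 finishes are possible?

720

This is an ordered selection of 5 from 6: P(6,5).
That gives 6 × 5 × 4 × 3 × 2 = 720.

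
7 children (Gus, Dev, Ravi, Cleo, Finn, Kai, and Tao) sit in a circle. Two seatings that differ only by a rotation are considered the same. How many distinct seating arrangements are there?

720

Fix one person's seat to break rotational symmetry; the remaining 6 people can be arranged in (6)! = 720 ways.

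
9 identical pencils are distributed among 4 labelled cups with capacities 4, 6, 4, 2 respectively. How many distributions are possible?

64

Ignoring the caps, the number of non-negative solutions to x_1+…+x_4 = 9 is C(12,3) = 220.
Subtract solutions that violate a single cap (substitute x_i' = x_i − (cap_i+1)): x_1 ≥ 5 gives C(7,3) = 35; x_2 ≥ 7 gives C(5,3) = 10; x_3 ≥ 5 gives C(7,3) = 35; x_4 ≥ 3 gives C(9,3) = 84. Together 164.
Add back pairs where two caps are both exceeded: 0 + 0 + 4 + 0 + 0 + 4 = 8.
By inclusion–exclusion the count is 220 − 164 + 8 = 64.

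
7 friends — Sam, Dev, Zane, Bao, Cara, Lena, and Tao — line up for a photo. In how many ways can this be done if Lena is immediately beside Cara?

Glue Lena and Cara into one block (2 internal orders), leaving 6 units to arrange in a row.
That gives 2 × 6! = 2 × 720 = 1440.

1440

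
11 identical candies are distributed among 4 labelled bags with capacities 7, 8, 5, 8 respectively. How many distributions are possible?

268

By stars and bars, unrestricted non-negative solutions to x_1+…+x_4 = 11 number C(11+3,3) = 364.
Subtract solutions that violate a single cap (substitute x_i' = x_i − (cap_i+1)): x_1 ≥ 8 gives C(6,3) = 20; x_2 ≥ 9 gives C(5,3) = 10; x_3 ≥ 6 gives C(8,3) = 56; x_4 ≥ 9 gives C(5,3) = 10. Together 96.
No two caps can be exceeded simultaneously, so the pair terms are all 0.
By inclusion–exclusion the count is 364 − 96 + 0 = 268.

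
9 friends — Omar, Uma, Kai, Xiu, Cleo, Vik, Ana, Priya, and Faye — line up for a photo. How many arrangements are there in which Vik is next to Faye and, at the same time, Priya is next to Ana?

Treat {Vik,Faye} as one block (2 orders) and {Priya,Ana} as another (2 orders).
That leaves 7 units to arrange: 2 × 2 × 7! = 4 × 5040 = 20160.

20160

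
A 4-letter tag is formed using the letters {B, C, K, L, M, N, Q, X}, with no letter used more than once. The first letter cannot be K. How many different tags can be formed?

1470

The first letter has 8−1 = 7 choices (anything except K).
The remaining 3 letters are filled from the other 7 symbols without repetition: 7 × 6 × 5 = 210.
Total: 7 × 210 = 1470.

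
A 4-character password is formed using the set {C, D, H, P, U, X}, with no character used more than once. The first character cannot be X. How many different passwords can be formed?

300

The first character has 6−1 = 5 choices (anything except X).
The remaining 3 characters are filled from the other 5 symbols without repetition: 5 × 4 × 3 = 60.
Total: 5 × 60 = 300.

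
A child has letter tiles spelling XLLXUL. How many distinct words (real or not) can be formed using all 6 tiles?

The 6 letters of XLLXUL have repeats: L appearing 3 times and X appearing twice.
Dividing 6! = 720 by 3!·2! = 12 for the repeated letters gives 60.

60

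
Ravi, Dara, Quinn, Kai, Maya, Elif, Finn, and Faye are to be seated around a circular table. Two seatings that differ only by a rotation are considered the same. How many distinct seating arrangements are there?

Seat Ravi anywhere (absorbing the rotational symmetry), then permute the other 7: (7)! = 5040.

5040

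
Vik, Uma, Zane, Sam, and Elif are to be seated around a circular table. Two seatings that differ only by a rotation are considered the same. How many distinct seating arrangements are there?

24

Seat Vik anywhere (absorbing the rotational symmetry), then permute the other 4: (4)! = 24.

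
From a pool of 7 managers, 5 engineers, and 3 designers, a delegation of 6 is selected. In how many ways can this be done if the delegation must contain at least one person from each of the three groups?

Total 6-person selections from all 15: C(15,6) = 5005.
Selections missing a whole group: no managers → C(8,6) = 28; no engineers → C(10,6) = 210; no designers → C(12,6) = 924.
Add back selections omitting two groups (i.e. drawn from a single group): C(7,6) + C(5,6) + C(3,6) = 7.
By inclusion–exclusion: 5005 − 1162 + 7 = 3850.

3850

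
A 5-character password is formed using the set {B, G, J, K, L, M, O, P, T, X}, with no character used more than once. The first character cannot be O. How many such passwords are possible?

The first character has 10−1 = 9 choices (anything except O).
The remaining 4 characters are filled from the other 9 symbols without repetition: 9 × 8 × 7 × 6 = 3024.
Total: 9 × 3024 = 27216.

27216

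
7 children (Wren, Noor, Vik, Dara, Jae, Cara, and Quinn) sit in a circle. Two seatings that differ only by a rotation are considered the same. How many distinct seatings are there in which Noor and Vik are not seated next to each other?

480

All circular seatings of 7 people number (6)! = 720.
Seatings with Noor beside Vik: treat them as a block with 2 internal orders, giving 2 × (5)! = 240.
Subtracting, 720 − 240 = 480.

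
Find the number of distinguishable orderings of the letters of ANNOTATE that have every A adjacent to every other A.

1260

Treat the 2 copies of A as a single block. The multiset to arrange is then {AA, E, N, N, O, T, T}, 7 items in all.
That gives (7)!/(2!·2!) = 1260 arrangements.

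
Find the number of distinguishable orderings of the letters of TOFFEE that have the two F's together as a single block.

Treat the 2 copies of F as a single block. The multiset to arrange is then {FF, E, E, O, T}, 5 items in all.
That gives (5)!/(2!) = 60 arrangements.

60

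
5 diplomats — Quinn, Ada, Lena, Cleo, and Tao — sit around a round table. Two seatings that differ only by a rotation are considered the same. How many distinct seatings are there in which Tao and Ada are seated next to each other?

12

Glue Tao and Ada into a block (2 internal orders). Seating 4 units around a circle gives (3)! arrangements.
So 2 × (3)! = 2 × 6 = 12.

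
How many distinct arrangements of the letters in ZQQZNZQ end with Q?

With the last slot taken by Q, it remains to arrange the other 6 letters (ZQZNZQ).
Those 6 letters have Q appearing twice and Z appearing 3 times, giving (6)!/(3!·2!) = 60.

60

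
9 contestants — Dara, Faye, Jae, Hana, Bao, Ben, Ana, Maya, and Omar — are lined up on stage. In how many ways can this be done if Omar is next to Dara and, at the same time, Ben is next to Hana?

20160

Treat {Omar,Dara} as one block (2 orders) and {Ben,Hana} as another (2 orders).
That leaves 7 units to arrange: 2 × 2 × 7! = 4 × 5040 = 20160.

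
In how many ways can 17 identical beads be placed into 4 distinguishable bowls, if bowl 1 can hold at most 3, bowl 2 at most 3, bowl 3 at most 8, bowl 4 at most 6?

20

By stars and bars, unrestricted non-negative solutions to x_1+…+x_4 = 17 number C(17+3,3) = 1140.
Subtract solutions that violate a single cap (substitute x_i' = x_i − (cap_i+1)): x_1 ≥ 4 gives C(16,3) = 560; x_2 ≥ 4 gives C(16,3) = 560; x_3 ≥ 9 gives C(11,3) = 165; x_4 ≥ 7 gives C(13,3) = 286. Together 1571.
Add back pairs where two caps are both exceeded: 220 + 35 + 84 + 35 + 84 + 4 = 462.
Subtract triples: 1 + 10 + 0 + 0 = 11.
By inclusion–exclusion the count is 1140 − 1571 + 462 − 11 = 20.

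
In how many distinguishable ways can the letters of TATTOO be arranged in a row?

Letter multiplicities in TATTOO: A×1, O×2, T×3.
Dividing 6! = 720 by 3!·2! = 12 for the repeated letters gives 60.

60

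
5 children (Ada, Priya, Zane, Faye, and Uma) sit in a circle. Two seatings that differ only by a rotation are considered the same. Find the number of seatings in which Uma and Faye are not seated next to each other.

12

All circular seatings of 5 people number (4)! = 24.
Seatings with Uma beside Faye: treat them as a block with 2 internal orders, giving 2 × (3)! = 12.
Subtracting, 24 − 12 = 12.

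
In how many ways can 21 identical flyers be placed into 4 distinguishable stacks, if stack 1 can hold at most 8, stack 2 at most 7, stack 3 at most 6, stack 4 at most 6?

Ignoring the caps, the number of non-negative solutions to x_1+…+x_4 = 21 is C(24,3) = 2024.
Subtract solutions that violate a single cap (substitute x_i' = x_i − (cap_i+1)): x_1 ≥ 9 gives C(15,3) = 455; x_2 ≥ 8 gives C(16,3) = 560; x_3 ≥ 7 gives C(17,3) = 680; x_4 ≥ 7 gives C(17,3) = 680. Together 2375.
Add back pairs where two caps are both exceeded: 35 + 56 + 56 + 84 + 84 + 120 = 435.
By inclusion–exclusion the count is 2024 − 2375 + 435 = 84.

84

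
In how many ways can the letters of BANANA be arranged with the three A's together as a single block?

Treat the 3 copies of A as a single block. The multiset to arrange is then {AAA, B, N, N}, 4 items in all.
That gives (4)!/(2!) = 12 arrangements.

12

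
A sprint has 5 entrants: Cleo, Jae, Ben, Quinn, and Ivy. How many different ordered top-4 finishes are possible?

120

This is an ordered selection of 4 from 5: P(5,4).
That gives 5 × 4 × 3 × 2 = 120.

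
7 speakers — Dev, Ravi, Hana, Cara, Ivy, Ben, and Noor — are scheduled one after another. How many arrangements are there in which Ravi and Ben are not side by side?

3600

There are 7! = 5040 arrangements in all. If Ravi and Ben are adjacent, merging them into one block gives 2·(6)! = 1440 arrangements.
Complementary counting: 5040 − 1440 = 3600.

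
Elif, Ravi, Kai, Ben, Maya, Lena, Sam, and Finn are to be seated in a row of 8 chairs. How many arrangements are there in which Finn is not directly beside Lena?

Of the 8! = 40320 arrangements, those with Finn and Lena adjacent number 2 × 7! = 10080 (treat the pair as a block with 2 internal orders).
Complementary counting: 40320 − 10080 = 30240.

30240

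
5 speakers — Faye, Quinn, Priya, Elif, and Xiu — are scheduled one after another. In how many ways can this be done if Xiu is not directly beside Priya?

72

There are 5! = 120 arrangements in all. If Xiu and Priya are adjacent, merging them into one block gives 2·(4)! = 48 arrangements.
Complementary counting: 120 − 48 = 72.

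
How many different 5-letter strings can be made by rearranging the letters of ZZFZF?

10

The 5 letters of ZZFZF have repeats: F appearing twice and Z appearing 3 times.
Dividing 5! = 120 by 3!·2! = 12 for the repeated letters gives 10.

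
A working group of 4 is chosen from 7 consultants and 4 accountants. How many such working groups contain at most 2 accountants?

301

Split by how many accountants are chosen (0 through 2).
Sum: C(4,0)·C(7,4) + C(4,1)·C(7,3) + C(4,2)·C(7,2) = 35 + 140 + 126 = 301.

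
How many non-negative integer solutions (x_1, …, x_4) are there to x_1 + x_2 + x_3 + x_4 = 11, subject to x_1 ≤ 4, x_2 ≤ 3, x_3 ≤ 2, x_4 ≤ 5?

Ignoring the caps, the number of non-negative solutions to x_1+…+x_4 = 11 is C(14,3) = 364.
Subtract solutions that violate a single cap (substitute x_i' = x_i − (cap_i+1)): x_1 ≥ 5 gives C(9,3) = 84; x_2 ≥ 4 gives C(10,3) = 120; x_3 ≥ 3 gives C(11,3) = 165; x_4 ≥ 6 gives C(8,3) = 56. Together 425.
Add back pairs where two caps are both exceeded: 10 + 20 + 1 + 35 + 4 + 10 = 80.
By inclusion–exclusion the count is 364 − 425 + 80 = 19.

19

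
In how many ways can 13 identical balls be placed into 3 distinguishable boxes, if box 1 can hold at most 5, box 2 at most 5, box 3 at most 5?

Ignoring the caps, the number of non-negative solutions to x_1+…+x_3 = 13 is C(15,2) = 105.
Subtract solutions that violate a single cap (substitute x_i' = x_i − (cap_i+1)): x_1 ≥ 6 gives C(9,2) = 36; x_2 ≥ 6 gives C(9,2) = 36; x_3 ≥ 6 gives C(9,2) = 36. Together 108.
Add back pairs where two caps are both exceeded: 3 + 3 + 3 = 9.
By inclusion–exclusion the count is 105 − 108 + 9 = 6.

6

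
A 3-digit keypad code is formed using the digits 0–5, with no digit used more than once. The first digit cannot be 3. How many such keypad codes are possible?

100

The first digit has 6−1 = 5 choices (anything except 3).
The remaining 2 digits are filled from the other 5 symbols without repetition: 5 × 4 = 20.
Total: 5 × 20 = 100.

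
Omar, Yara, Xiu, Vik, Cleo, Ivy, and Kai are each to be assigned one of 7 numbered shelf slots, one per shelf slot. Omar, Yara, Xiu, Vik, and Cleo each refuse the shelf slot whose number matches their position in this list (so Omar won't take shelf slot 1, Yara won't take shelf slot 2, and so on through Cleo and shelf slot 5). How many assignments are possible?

2428

Let Aᵢ (for 1 ≤ i ≤ 5) be the placements that put person i in their forbidden shelf slot. Any j of these fix j positions, leaving (7−j)! ways to fill the rest, and there are C(5,j) ways to pick which j.
By inclusion–exclusion, the number of valid placements is Σ_{j=0}^{5} (−1)^j C(5,j)·(7−j)!.
Computing: 5040 − 3600 + 1200 − 240 + 30 − 2 = 2428.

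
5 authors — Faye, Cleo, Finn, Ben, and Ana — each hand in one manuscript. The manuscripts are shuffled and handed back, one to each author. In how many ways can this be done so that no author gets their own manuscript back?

44

This is the derangement count D_5: permutations of 5 items with no fixed point.
By inclusion–exclusion this is Σ_{j=0}^{5} (−1)^j C(5,j)·(5−j)!.
Computing: 120 − 120 + 60 − 20 + 5 − 1 = 44.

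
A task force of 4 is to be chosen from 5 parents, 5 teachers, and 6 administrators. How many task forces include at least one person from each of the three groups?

Total 4-person selections from all 16: C(16,4) = 1820.
Selections missing a whole group: no parents → C(11,4) = 330; no teachers → C(11,4) = 330; no administrators → C(10,4) = 210.
Add back selections omitting two groups (i.e. drawn from a single group): C(5,4) + C(5,4) + C(6,4) = 25.
By inclusion–exclusion: 1820 − 870 + 25 = 975.

975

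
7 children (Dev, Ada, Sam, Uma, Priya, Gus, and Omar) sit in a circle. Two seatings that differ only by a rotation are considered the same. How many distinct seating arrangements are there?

Around a circle, 7 distinct people have 7!/7 = (6)! = 720 rotationally distinct seatings.

720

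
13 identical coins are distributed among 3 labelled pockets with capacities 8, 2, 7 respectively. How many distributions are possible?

Without the upper bounds there are C(15,2) = 105 ways to split 13 among 3 pockets.
Subtract solutions that violate a single cap (substitute x_i' = x_i − (cap_i+1)): x_1 ≥ 9 gives C(6,2) = 15; x_2 ≥ 3 gives C(12,2) = 66; x_3 ≥ 8 gives C(7,2) = 21. Together 102.
Add back pairs where two caps are both exceeded: 3 + 0 + 6 = 9.
By inclusion–exclusion the count is 105 − 102 + 9 = 12.

12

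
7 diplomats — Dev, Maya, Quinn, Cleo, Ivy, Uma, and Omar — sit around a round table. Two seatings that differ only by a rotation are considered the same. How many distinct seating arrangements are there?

Fix one person's seat to break rotational symmetry; the remaining 6 people can be arranged in (6)! = 720 ways.

720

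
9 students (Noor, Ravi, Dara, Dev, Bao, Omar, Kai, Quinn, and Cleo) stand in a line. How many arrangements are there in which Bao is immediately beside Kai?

80640

Glue Bao and Kai into one block (2 internal orders), leaving 8 units to arrange in a row.
That gives 2 × 8! = 2 × 40320 = 80640.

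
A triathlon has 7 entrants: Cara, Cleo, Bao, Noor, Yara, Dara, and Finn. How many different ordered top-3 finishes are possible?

210

There are 7 choices for 1st place, 6 for 2nd, and 5 for 3rd.
That gives 7 × 6 × 5 = 210.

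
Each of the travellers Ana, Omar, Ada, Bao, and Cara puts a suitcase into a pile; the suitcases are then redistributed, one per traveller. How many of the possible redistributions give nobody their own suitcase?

44

Count assignments avoiding every fixed point. For any j of the 5 travellers fixed to their own suitcase, the other 5−j can be arranged in (5−j)! ways.
By inclusion–exclusion this is Σ_{j=0}^{5} (−1)^j C(5,j)·(5−j)!.
Computing: 120 − 120 + 60 − 20 + 5 − 1 = 44.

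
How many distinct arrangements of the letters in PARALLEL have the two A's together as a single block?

Treat the 2 copies of A as a single block. The multiset to arrange is then {AA, E, L, L, L, P, R}, 7 items in all.
That gives (7)!/(3!) = 840 arrangements.

840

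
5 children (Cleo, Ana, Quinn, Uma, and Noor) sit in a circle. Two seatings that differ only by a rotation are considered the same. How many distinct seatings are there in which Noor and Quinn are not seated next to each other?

All circular seatings of 5 people number (4)! = 24.
Seatings with Noor beside Quinn: treat them as a block with 2 internal orders, giving 2 × (3)! = 12.
Subtracting, 24 − 12 = 12.

12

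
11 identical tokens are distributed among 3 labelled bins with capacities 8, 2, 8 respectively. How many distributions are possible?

Ignoring the caps, the number of non-negative solutions to x_1+…+x_3 = 11 is C(13,2) = 78.
Subtract solutions that violate a single cap (substitute x_i' = x_i − (cap_i+1)): x_1 ≥ 9 gives C(4,2) = 6; x_2 ≥ 3 gives C(10,2) = 45; x_3 ≥ 9 gives C(4,2) = 6. Together 57.
No two caps can be exceeded simultaneously, so the pair terms are all 0.
By inclusion–exclusion the count is 78 − 57 + 0 = 21.

21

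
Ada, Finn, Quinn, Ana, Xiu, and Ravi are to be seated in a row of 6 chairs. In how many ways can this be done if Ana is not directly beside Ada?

480

Of the 6! = 720 arrangements, those with Ana and Ada adjacent number 2 × 5! = 240 (treat the pair as a block with 2 internal orders).
Complementary counting: 720 − 240 = 480.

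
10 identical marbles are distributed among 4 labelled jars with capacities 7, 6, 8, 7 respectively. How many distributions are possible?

Ignoring the caps, the number of non-negative solutions to x_1+…+x_4 = 10 is C(13,3) = 286.
Subtract solutions that violate a single cap (substitute x_i' = x_i − (cap_i+1)): x_1 ≥ 8 gives C(5,3) = 10; x_2 ≥ 7 gives C(6,3) = 20; x_3 ≥ 9 gives C(4,3) = 4; x_4 ≥ 8 gives C(5,3) = 10. Together 44.
No two caps can be exceeded simultaneously, so the pair terms are all 0.
By inclusion–exclusion the count is 286 − 44 + 0 = 242.

242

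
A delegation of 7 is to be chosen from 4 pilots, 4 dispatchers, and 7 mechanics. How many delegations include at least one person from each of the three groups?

Unrestricted: C(15,7) = 6435 ways to pick any 7 of the 15.
Subtract selections that omit an entire group: no pilots → C(11,7) = 330; no dispatchers → C(11,7) = 330; no mechanics → C(8,7) = 8.
Add back selections omitting two groups (i.e. drawn from a single group): C(4,7) + C(4,7) + C(7,7) = 1.
By inclusion–exclusion: 6435 − 668 + 1 = 5768.

5768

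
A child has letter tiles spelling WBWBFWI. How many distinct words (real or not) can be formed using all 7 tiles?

420

WBWBFWI has 7 letters with B appearing twice and W appearing 3 times.
So there are 7! / (3!·2!) = 420 distinguishable arrangements.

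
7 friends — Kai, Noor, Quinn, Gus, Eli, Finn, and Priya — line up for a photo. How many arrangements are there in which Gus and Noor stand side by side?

1440

Treat {Gus, Noor} as a single unit. There are 6 units to order, and the pair itself can be ordered 2 ways.
So the count is 2·(6)! = 1440.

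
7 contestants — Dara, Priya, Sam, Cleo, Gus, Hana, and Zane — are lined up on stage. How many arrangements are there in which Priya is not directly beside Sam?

3600

There are 7! = 5040 arrangements in all. If Priya and Sam are adjacent, merging them into one block gives 2·(6)! = 1440 arrangements.
Complementary counting: 5040 − 1440 = 3600.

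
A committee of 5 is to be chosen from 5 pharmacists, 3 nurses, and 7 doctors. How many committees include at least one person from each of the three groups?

Unrestricted: C(15,5) = 3003 ways to pick any 5 of the 15.
Selections missing a whole group: no pharmacists → C(10,5) = 252; no nurses → C(12,5) = 792; no doctors → C(8,5) = 56.
Add back selections omitting two groups (i.e. drawn from a single group): C(5,5) + C(3,5) + C(7,5) = 22.
By inclusion–exclusion: 3003 − 1100 + 22 = 1925.

1925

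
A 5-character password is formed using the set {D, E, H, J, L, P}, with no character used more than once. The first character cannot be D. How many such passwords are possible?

600

The first character has 6−1 = 5 choices (anything except D).
The remaining 4 characters are filled from the other 5 symbols without repetition: 5 × 4 × 3 × 2 = 120.
Total: 5 × 120 = 600.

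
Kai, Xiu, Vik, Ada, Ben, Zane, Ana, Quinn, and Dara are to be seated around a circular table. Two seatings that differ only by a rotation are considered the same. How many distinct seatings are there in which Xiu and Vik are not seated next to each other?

Without the restriction there are (8)! = 40320 seatings.
Those with Xiu next to Vik: fuse the pair into one unit and seat 8 units around a circle — 2·(7)! = 10080.
Subtracting, 40320 − 10080 = 30240.

30240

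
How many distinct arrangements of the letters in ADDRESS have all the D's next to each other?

Treat the 2 copies of D as a single block. The multiset to arrange is then {DD, A, E, R, S, S}, 6 items in all.
That gives (6)!/(2!) = 360 arrangements.

360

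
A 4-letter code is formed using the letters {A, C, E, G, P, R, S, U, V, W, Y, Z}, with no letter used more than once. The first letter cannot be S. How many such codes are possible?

10890

The first letter has 12−1 = 11 choices (anything except S).
The remaining 3 letters are filled from the other 11 symbols without repetition: 11 × 10 × 9 = 990.
Total: 11 × 990 = 10890.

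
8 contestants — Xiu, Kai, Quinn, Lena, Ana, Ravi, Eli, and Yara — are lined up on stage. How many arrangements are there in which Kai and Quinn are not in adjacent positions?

There are 8! = 40320 arrangements in all. If Kai and Quinn are adjacent, merging them into one block gives 2·(7)! = 10080 arrangements.
Complementary counting: 40320 − 10080 = 30240.

30240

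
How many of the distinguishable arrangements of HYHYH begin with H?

6

Fix H in the first position and arrange the remaining 4 letters.
Those 4 letters have H appearing twice and Y appearing twice, giving (4)!/(2!·2!) = 6.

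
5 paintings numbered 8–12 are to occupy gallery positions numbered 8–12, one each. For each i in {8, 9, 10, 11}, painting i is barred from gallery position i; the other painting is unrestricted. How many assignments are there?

53

Let Aᵢ (for 8 ≤ i ≤ 11) be the placements that put painting i in its forbidden gallery position. Any j of these fix j positions, leaving (5−j)! ways to fill the rest, and there are C(4,j) ways to pick which j.
By inclusion–exclusion, the number of valid placements is Σ_{j=0}^{4} (−1)^j C(4,j)·(5−j)!.
Computing: 120 − 96 + 36 − 8 + 1 = 53.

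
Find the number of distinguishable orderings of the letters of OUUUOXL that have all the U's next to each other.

60

Treat the 3 copies of U as a single block. The multiset to arrange is then {UUU, L, O, O, X}, 5 items in all.
That gives (5)!/(2!) = 60 arrangements.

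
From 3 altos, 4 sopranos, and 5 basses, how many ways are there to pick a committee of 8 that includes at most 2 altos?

369

Split by how many altos are chosen (0 through 2).
Sum: C(3,0)·C(9,8) + C(3,1)·C(9,7) + C(3,2)·C(9,6) = 9 + 108 + 252 = 369.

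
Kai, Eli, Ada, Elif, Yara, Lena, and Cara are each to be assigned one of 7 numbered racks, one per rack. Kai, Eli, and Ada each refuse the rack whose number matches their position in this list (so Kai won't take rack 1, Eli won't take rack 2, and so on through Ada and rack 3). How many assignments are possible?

Let Aᵢ (for i ∈ {1, 2, 3}) be the placements that put person i in their forbidden rack. Any j of these fix j positions, leaving (7−j)! ways to fill the rest, and there are C(3,j) ways to pick which j.
By inclusion–exclusion, the number of valid placements is Σ_{j=0}^{3} (−1)^j C(3,j)·(7−j)!.
Computing: 5040 − 2160 + 360 − 24 = 3216.

3216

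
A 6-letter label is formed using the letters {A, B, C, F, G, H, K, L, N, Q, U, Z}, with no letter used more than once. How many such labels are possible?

665280

Choose and order 6 of the 12 symbols: the first letter has 12 options, the next 11, and so on down to 7.
12 × 11 × 10 × 9 × 8 × 7 = 665280.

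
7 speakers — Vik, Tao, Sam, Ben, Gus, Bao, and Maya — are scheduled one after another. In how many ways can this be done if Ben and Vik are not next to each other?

There are 7! = 5040 arrangements in all. If Ben and Vik are adjacent, merging them into one block gives 2·(6)! = 1440 arrangements.
Complementary counting: 5040 − 1440 = 3600.

3600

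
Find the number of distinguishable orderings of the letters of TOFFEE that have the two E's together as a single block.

Treat the 2 copies of E as a single block. The multiset to arrange is then {EE, F, F, O, T}, 5 items in all.
That gives (5)!/(2!) = 60 arrangements.

60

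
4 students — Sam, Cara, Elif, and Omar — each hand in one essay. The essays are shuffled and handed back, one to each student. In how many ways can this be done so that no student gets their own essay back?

Let Aᵢ be the assignments in which student i gets their own essay. We want the size of the complement of A₁∪…∪A_4.
By inclusion–exclusion this is Σ_{j=0}^{4} (−1)^j C(4,j)·(4−j)!.
Computing: 24 − 24 + 12 − 4 + 1 = 9.

9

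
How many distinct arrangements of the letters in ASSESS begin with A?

Fix A in the first position and arrange the remaining 5 letters.
Those 5 letters have S appearing 4 times, giving (5)!/(4!) = 5.

5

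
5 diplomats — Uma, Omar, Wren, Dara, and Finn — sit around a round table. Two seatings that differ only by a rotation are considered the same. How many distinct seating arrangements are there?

24

Around a circle, 5 distinct people have 5!/5 = (4)! = 24 rotationally distinct seatings.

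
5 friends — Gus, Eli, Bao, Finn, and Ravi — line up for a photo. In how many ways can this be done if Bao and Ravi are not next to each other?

72

There are 5! = 120 arrangements in all. If Bao and Ravi are adjacent, merging them into one block gives 2·(4)! = 48 arrangements.
So 120 − 48 = 72 arrangements keep them apart.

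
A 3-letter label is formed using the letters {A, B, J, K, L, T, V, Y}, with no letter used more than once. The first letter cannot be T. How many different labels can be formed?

294

The first letter has 8−1 = 7 choices (anything except T).
The remaining 2 letters are filled from the other 7 symbols without repetition: 7 × 6 = 42.
Total: 7 × 42 = 294.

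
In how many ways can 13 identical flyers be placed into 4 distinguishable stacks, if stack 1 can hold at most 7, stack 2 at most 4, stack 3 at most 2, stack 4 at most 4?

31

By stars and bars, unrestricted non-negative solutions to x_1+…+x_4 = 13 number C(13+3,3) = 560.
Subtract solutions that violate a single cap (substitute x_i' = x_i − (cap_i+1)): x_1 ≥ 8 gives C(8,3) = 56; x_2 ≥ 5 gives C(11,3) = 165; x_3 ≥ 3 gives C(13,3) = 286; x_4 ≥ 5 gives C(11,3) = 165. Together 672.
Add back pairs where two caps are both exceeded: 1 + 10 + 1 + 56 + 20 + 56 = 144.
Subtract triples: 0 + 0 + 0 + 1 = 1.
By inclusion–exclusion the count is 560 − 672 + 144 − 1 = 31.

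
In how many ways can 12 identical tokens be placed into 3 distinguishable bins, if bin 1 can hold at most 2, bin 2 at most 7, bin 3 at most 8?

15

By stars and bars, unrestricted non-negative solutions to x_1+…+x_3 = 12 number C(12+2,2) = 91.
Subtract solutions that violate a single cap (substitute x_i' = x_i − (cap_i+1)): x_1 ≥ 3 gives C(11,2) = 55; x_2 ≥ 8 gives C(6,2) = 15; x_3 ≥ 9 gives C(5,2) = 10. Together 80.
Add back pairs where two caps are both exceeded: 3 + 1 + 0 = 4.
By inclusion–exclusion the count is 91 − 80 + 4 = 15.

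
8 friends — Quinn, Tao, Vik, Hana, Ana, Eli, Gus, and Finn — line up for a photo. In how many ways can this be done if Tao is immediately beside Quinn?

10080

Place the 6 others and the Tao-Quinn pair as 7 objects in a line; the pair has 2 internal arrangements.
So the count is 2·(7)! = 10080.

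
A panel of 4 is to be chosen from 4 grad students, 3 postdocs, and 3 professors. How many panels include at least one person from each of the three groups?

126

Unrestricted: C(10,4) = 210 ways to pick any 4 of the 10.
Selections missing a whole group: no grad students → C(6,4) = 15; no postdocs → C(7,4) = 35; no professors → C(7,4) = 35.
Add back selections omitting two groups (i.e. drawn from a single group): C(4,4) + C(3,4) + C(3,4) = 1.
By inclusion–exclusion: 210 − 85 + 1 = 126.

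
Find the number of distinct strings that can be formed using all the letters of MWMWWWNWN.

The 9 letters of MWMWWWNWN have repeats: M appearing twice, N appearing twice, and W appearing 5 times.
Dividing 9! = 362880 by 5!·2!·2! = 480 for the repeated letters gives 756.

756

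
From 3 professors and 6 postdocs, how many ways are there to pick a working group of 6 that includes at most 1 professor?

19

Split by how many professors are chosen (0 through 1).
Sum: C(3,0)·C(6,6) + C(3,1)·C(6,5) = 1 + 18 = 19.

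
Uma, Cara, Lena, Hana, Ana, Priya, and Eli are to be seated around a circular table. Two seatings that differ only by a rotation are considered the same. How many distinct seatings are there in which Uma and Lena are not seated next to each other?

480

All circular seatings of 7 people number (6)! = 720.
Those with Uma next to Lena: fuse the pair into one unit and seat 6 units around a circle — 2·(5)! = 240.
Subtracting, 720 − 240 = 480.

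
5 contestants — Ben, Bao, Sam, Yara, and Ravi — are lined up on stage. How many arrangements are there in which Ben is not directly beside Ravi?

There are 5! = 120 arrangements in all. If Ben and Ravi are adjacent, merging them into one block gives 2·(4)! = 48 arrangements.
So 120 − 48 = 72 arrangements keep them apart.

72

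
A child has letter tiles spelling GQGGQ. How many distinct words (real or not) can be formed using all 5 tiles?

10

GQGGQ has 5 letters with G appearing 3 times and Q appearing twice.
The number of distinct arrangements is 5!/(3!·2!) = 120/12 = 10.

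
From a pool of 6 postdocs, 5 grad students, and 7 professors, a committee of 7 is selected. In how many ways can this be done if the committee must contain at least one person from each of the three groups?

Total 7-person selections from all 18: C(18,7) = 31824.
Subtract selections that omit an entire group: no postdocs → C(12,7) = 792; no grad students → C(13,7) = 1716; no professors → C(11,7) = 330.
Add back selections omitting two groups (i.e. drawn from a single group): C(6,7) + C(5,7) + C(7,7) = 1.
By inclusion–exclusion: 31824 − 2838 + 1 = 28987.

28987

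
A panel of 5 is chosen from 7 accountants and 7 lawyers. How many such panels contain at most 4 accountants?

1981

Split by how many accountants are chosen (0 through 4).
Sum: C(7,0)·C(7,5) + C(7,1)·C(7,4) + C(7,2)·C(7,3) + C(7,3)·C(7,2) + C(7,4)·C(7,1) = 21 + 245 + 735 + 735 + 245 = 1981.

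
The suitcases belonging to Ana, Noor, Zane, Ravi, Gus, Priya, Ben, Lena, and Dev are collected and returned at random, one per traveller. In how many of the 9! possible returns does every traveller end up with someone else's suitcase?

133496

Count assignments avoiding every fixed point. For any j of the 9 travellers fixed to their own suitcase, the other 9−j can be arranged in (9−j)! ways.
By inclusion–exclusion this is Σ_{j=0}^{9} (−1)^j C(9,j)·(9−j)!.
Computing: 362880 − 362880 + 181440 − 60480 + 15120 − 3024 + 504 − 72 + 9 − 1 = 133496.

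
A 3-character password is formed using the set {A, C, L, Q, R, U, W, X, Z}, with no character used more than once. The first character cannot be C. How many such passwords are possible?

The first character has 9−1 = 8 choices (anything except C).
The remaining 2 characters are filled from the other 8 symbols without repetition: 8 × 7 = 56.
Total: 8 × 56 = 448.

448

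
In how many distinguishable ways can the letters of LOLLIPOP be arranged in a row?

1680

LOLLIPOP has 8 letters with L appearing 3 times, O appearing twice, and P appearing twice.
The number of distinct arrangements is 8!/(3!·2!·2!) = 40320/24 = 1680.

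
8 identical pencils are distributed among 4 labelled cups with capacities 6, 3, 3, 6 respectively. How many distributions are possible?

By stars and bars, unrestricted non-negative solutions to x_1+…+x_4 = 8 number C(8+3,3) = 165.
Subtract solutions that violate a single cap (substitute x_i' = x_i − (cap_i+1)): x_1 ≥ 7 gives C(4,3) = 4; x_2 ≥ 4 gives C(7,3) = 35; x_3 ≥ 4 gives C(7,3) = 35; x_4 ≥ 7 gives C(4,3) = 4. Together 78.
Add back pairs where two caps are both exceeded: 0 + 0 + 0 + 1 + 0 + 0 = 1.
By inclusion–exclusion the count is 165 − 78 + 1 = 88.

88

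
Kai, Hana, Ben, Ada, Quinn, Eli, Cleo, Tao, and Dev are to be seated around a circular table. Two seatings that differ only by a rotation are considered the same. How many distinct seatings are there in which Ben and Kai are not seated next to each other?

Without the restriction there are (8)! = 40320 seatings.
Seatings with Ben beside Kai: treat them as a block with 2 internal orders, giving 2 × (7)! = 10080.
Subtracting, 40320 − 10080 = 30240.

30240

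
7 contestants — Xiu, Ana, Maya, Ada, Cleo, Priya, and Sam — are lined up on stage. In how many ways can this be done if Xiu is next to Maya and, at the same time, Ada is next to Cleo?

480

Treat {Xiu,Maya} as one block (2 orders) and {Ada,Cleo} as another (2 orders).
That leaves 5 units to arrange: 2 × 2 × 5! = 4 × 120 = 480.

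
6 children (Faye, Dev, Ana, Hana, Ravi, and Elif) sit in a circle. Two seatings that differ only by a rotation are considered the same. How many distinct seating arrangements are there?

Around a circle, 6 distinct people have 6!/6 = (5)! = 120 rotationally distinct seatings.

120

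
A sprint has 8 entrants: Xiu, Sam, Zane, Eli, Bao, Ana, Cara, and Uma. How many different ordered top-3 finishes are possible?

There are 8 choices for 1st place, 7 for 2nd, and 6 for 3rd.
That gives 8 × 7 × 6 = 336.

336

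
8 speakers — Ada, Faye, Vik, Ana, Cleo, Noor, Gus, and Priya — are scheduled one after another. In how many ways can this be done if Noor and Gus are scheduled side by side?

10080

Glue Noor and Gus into one block (2 internal orders), leaving 7 units to arrange in a row.
That gives 2 × 7! = 2 × 5040 = 10080.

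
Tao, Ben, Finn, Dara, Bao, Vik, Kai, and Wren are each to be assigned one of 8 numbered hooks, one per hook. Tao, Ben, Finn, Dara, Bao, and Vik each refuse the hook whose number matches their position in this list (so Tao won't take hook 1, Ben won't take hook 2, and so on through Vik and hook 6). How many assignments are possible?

18806

Let Aᵢ (for 1 ≤ i ≤ 6) be the placements that put person i in their forbidden hook. Any j of these fix j positions, leaving (8−j)! ways to fill the rest, and there are C(6,j) ways to pick which j.
By inclusion–exclusion, the number of valid placements is Σ_{j=0}^{6} (−1)^j C(6,j)·(8−j)!.
Computing: 40320 − 30240 + 10800 − 2400 + 360 − 36 + 2 = 18806.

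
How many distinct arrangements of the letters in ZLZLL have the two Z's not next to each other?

There are 5!/(3!·2!) = 10 arrangements of ZLZLL in total.
If the two Z's are adjacent, glue them into one block, leaving 4 items to arrange: (4)!/(3!) = 4 ways.
Subtracting, 10 − 4 = 6 arrangements keep the Z's apart.

6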